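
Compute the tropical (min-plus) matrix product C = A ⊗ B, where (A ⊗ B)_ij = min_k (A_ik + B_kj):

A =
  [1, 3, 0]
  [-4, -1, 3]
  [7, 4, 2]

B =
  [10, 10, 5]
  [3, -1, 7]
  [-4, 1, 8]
A ⊗ B =
  [-4, 1, 6]
  [-1, -2, 1]
  [-2, 3, 10]

Apply the min-plus product entry-by-entry:
  C[0][0] = min over k of (A[0][0] + B[0][0] = 1 + 10 = 11, A[0][1] + B[1][0] = 3 + 3 = 6, A[0][2] + B[2][0] = 0 + -4 = -4) = -4 (attained at k = 2)
  C[0][1] = min over k of (A[0][0] + B[0][1] = 1 + 10 = 11, A[0][1] + B[1][1] = 3 + -1 = 2, A[0][2] + B[2][1] = 0 + 1 = 1) = 1 (attained at k = 2)
  C[0][2] = min over k of (A[0][0] + B[0][2] = 1 + 5 = 6, A[0][1] + B[1][2] = 3 + 7 = 10, A[0][2] + B[2][2] = 0 + 8 = 8) = 6 (attained at k = 0)
  C[1][0] = min over k of (A[1][0] + B[0][0] = -4 + 10 = 6, A[1][1] + B[1][0] = -1 + 3 = 2, A[1][2] + B[2][0] = 3 + -4 = -1) = -1 (attained at k = 2)
  C[1][1] = min over k of (A[1][0] + B[0][1] = -4 + 10 = 6, A[1][1] + B[1][1] = -1 + -1 = -2, A[1][2] + B[2][1] = 3 + 1 = 4) = -2 (attained at k = 1)
  C[1][2] = min over k of (A[1][0] + B[0][2] = -4 + 5 = 1, A[1][1] + B[1][2] = -1 + 7 = 6, A[1][2] + B[2][2] = 3 + 8 = 11) = 1 (attained at k = 0)
  C[2][0] = min over k of (A[2][0] + B[0][0] = 7 + 10 = 17, A[2][1] + B[1][0] = 4 + 3 = 7, A[2][2] + B[2][0] = 2 + -4 = -2) = -2 (attained at k = 2)
  C[2][1] = min over k of (A[2][0] + B[0][1] = 7 + 10 = 17, A[2][1] + B[1][1] = 4 + -1 = 3, A[2][2] + B[2][1] = 2 + 1 = 3) = 3 (attained at k = 1)
  C[2][2] = min over k of (A[2][0] + B[0][2] = 7 + 5 = 12, A[2][1] + B[1][2] = 4 + 7 = 11, A[2][2] + B[2][2] = 2 + 8 = 10) = 10 (attained at k = 2)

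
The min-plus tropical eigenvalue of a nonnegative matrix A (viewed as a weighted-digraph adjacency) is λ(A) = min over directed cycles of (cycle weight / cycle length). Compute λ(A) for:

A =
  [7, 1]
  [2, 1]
λ(A) = 1

Enumerate directed cycles and compute their means (weight / length). Sample:
  cycle 0 → 0: weight = 7, length = 1, mean = 7/1 ≈ 7.000
  cycle 1 → 1: weight = 1, length = 1, mean = 1/1 ≈ 1.000
  cycle 0 → 1 → 0: weight = 3, length = 2, mean = 3/2 ≈ 1.500
  cycle 1 → 0 → 1: weight = 3, length = 2, mean = 3/2 ≈ 1.500
Minimum mean = 1.000, attained e.g. along the cycle 1 → 1 with weight 1 and length 1. So λ(A) = 1/1 = 1.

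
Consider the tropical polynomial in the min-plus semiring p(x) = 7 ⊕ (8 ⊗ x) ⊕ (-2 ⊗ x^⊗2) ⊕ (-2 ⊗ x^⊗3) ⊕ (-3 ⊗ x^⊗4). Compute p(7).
p(7) = 7

A tropical monomial a ⊗ x^⊗i evaluates to a + i · x. Evaluating each term at x = 7:
  Term 0 contributes 7 + 0 · 7 = 7
  Term 1 contributes 8 + 1 · 7 = 15
  Term 2 contributes -2 + 2 · 7 = 12
  Term 3 contributes -2 + 3 · 7 = 19
  Term 4 contributes -3 + 4 · 7 = 25
p(7) = ⊕ of these = min[7, 15, 12, 19, 25] = 7.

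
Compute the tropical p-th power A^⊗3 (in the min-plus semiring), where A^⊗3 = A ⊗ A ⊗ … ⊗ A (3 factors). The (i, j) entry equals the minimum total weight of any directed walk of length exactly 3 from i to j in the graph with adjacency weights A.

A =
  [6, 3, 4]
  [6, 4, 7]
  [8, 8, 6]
A^⊗3 =
  [13, 11, 13]
  [14, 12, 14]
  [17, 15, 18]

Each entry (A^⊗3)_ij equals the minimum over all length-3 walks i = v_0 → v_1 → … → v_3 = j of Σ_t A[v_t][v_{t+1}]. For example, for (i, j) = (0, 2) we minimise over 9 possible intermediate vertex sequences; the minimum is 13, attained along the walk 0 → 1 → 0 → 2.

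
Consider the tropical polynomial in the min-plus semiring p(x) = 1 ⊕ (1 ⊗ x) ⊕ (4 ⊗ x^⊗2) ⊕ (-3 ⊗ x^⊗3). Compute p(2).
p(2) = 1

A tropical monomial a ⊗ x^⊗i evaluates to a + i · x. Evaluating each term at x = 2:
  Term 0 contributes 1 + 0 · 2 = 1
  Term 1 contributes 1 + 1 · 2 = 3
  Term 2 contributes 4 + 2 · 2 = 8
  Term 3 contributes -3 + 3 · 2 = 3
p(2) = ⊕ of these = min[1, 3, 8, 3] = 1.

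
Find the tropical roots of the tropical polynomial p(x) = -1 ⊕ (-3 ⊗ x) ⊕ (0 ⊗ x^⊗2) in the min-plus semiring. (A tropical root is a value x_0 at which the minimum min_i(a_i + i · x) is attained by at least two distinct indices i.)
Roots: {-3, 2}

Each tropical root is a break point of the lower envelope of the lines y = a_i + i · x (there are 3 lines, with slopes 0, 1, ..., 2). Only the lines that attain the minimum somewhere contribute to roots; other lines are dominated. Here the surviving (envelope) indices are i = 2, i = 1, i = 0.
Intersections between consecutive envelope lines give the roots: for adjacent envelope indices i < j the intersection is x = (a_i − a_j) / (j − i). Reading off the sorted break points: {-3, 2}.
Verification: at each break x_0, at least two indices attain the minimum of min_i(a_i + i · x_0).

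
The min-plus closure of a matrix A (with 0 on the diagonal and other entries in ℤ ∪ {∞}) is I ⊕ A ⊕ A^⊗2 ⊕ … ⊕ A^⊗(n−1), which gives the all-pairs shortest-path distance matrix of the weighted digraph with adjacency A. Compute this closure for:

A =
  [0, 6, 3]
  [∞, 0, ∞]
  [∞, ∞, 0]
Closure =
  [0, 6, 3]
  [∞, 0, ∞]
  [∞, ∞, 0]

This is the Floyd-Warshall all-pairs shortest-path computation. For each intermediate vertex k = 0, 1, …, 2, update dist[i][j] ← min(dist[i][j], dist[i][k] + dist[k][j]). The final matrix gives, for each (i, j), the minimum total weight of any directed path from i to j (possibly empty when i = j).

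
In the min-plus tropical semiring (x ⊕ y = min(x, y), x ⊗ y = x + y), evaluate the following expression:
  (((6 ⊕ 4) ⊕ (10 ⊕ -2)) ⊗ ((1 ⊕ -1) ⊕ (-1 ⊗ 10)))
(((6 ⊕ 4) ⊕ (10 ⊕ -2)) ⊗ ((1 ⊕ -1) ⊕ (-1 ⊗ 10))) = -3

Expand innermost to outermost. Recall ⊕ takes the minimum of its arguments and ⊗ takes their sum. Working out the expression (((6 ⊕ 4) ⊕ (10 ⊕ -2)) ⊗ ((1 ⊕ -1) ⊕ (-1 ⊗ 10))) gives -3.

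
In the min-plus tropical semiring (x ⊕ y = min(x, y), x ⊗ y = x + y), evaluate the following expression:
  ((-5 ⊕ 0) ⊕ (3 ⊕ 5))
((-5 ⊕ 0) ⊕ (3 ⊕ 5)) = -5

Expand innermost to outermost. Recall ⊕ takes the minimum of its arguments and ⊗ takes their sum. Working out the expression ((-5 ⊕ 0) ⊕ (3 ⊕ 5)) gives -5.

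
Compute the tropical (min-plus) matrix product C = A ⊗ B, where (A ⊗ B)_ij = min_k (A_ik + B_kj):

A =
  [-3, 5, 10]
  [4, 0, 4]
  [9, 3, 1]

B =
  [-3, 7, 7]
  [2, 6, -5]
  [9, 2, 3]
A ⊗ B =
  [-6, 4, 0]
  [1, 6, -5]
  [5, 3, -2]

Apply the min-plus product entry-by-entry:
  C[0][0] = min over k of (A[0][0] + B[0][0] = -3 + -3 = -6, A[0][1] + B[1][0] = 5 + 2 = 7, A[0][2] + B[2][0] = 10 + 9 = 19) = -6 (attained at k = 0)
  C[0][1] = min over k of (A[0][0] + B[0][1] = -3 + 7 = 4, A[0][1] + B[1][1] = 5 + 6 = 11, A[0][2] + B[2][1] = 10 + 2 = 12) = 4 (attained at k = 0)
  C[0][2] = min over k of (A[0][0] + B[0][2] = -3 + 7 = 4, A[0][1] + B[1][2] = 5 + -5 = 0, A[0][2] + B[2][2] = 10 + 3 = 13) = 0 (attained at k = 1)
  C[1][0] = min over k of (A[1][0] + B[0][0] = 4 + -3 = 1, A[1][1] + B[1][0] = 0 + 2 = 2, A[1][2] + B[2][0] = 4 + 9 = 13) = 1 (attained at k = 0)
  C[1][1] = min over k of (A[1][0] + B[0][1] = 4 + 7 = 11, A[1][1] + B[1][1] = 0 + 6 = 6, A[1][2] + B[2][1] = 4 + 2 = 6) = 6 (attained at k = 1)
  C[1][2] = min over k of (A[1][0] + B[0][2] = 4 + 7 = 11, A[1][1] + B[1][2] = 0 + -5 = -5, A[1][2] + B[2][2] = 4 + 3 = 7) = -5 (attained at k = 1)
  C[2][0] = min over k of (A[2][0] + B[0][0] = 9 + -3 = 6, A[2][1] + B[1][0] = 3 + 2 = 5, A[2][2] + B[2][0] = 1 + 9 = 10) = 5 (attained at k = 1)
  C[2][1] = min over k of (A[2][0] + B[0][1] = 9 + 7 = 16, A[2][1] + B[1][1] = 3 + 6 = 9, A[2][2] + B[2][1] = 1 + 2 = 3) = 3 (attained at k = 2)
  C[2][2] = min over k of (A[2][0] + B[0][2] = 9 + 7 = 16, A[2][1] + B[1][2] = 3 + -5 = -2, A[2][2] + B[2][2] = 1 + 3 = 4) = -2 (attained at k = 1)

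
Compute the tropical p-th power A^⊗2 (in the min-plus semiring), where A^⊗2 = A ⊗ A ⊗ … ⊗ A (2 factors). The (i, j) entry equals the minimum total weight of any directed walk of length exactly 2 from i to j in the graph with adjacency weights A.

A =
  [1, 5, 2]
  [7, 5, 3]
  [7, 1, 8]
A^⊗2 =
  [2, 3, 3]
  [8, 4, 8]
  [8, 6, 4]

Each entry (A^⊗2)_ij equals the minimum over all length-2 walks i = v_0 → v_1 → … → v_2 = j of Σ_t A[v_t][v_{t+1}]. For example, for (i, j) = (0, 2) we minimise over 3 possible intermediate vertex sequences; the minimum is 3, attained along the walk 0 → 0 → 2.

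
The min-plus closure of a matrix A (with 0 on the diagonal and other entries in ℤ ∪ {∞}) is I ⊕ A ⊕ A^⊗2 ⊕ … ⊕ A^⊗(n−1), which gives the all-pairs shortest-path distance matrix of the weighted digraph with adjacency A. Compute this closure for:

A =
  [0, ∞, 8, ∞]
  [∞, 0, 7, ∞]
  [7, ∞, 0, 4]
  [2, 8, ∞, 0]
Closure =
  [0, 20, 8, 12]
  [13, 0, 7, 11]
  [6, 12, 0, 4]
  [2, 8, 10, 0]

This is the Floyd-Warshall all-pairs shortest-path computation. For each intermediate vertex k = 0, 1, …, 3, update dist[i][j] ← min(dist[i][j], dist[i][k] + dist[k][j]). The final matrix gives, for each (i, j), the minimum total weight of any directed path from i to j (possibly empty when i = j).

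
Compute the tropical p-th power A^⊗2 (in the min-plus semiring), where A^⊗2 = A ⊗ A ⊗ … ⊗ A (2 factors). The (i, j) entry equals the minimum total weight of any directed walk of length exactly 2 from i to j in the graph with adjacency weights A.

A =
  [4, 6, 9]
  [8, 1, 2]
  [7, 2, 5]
A^⊗2 =
  [8, 7, 8]
  [9, 2, 3]
  [10, 3, 4]

Each entry (A^⊗2)_ij equals the minimum over all length-2 walks i = v_0 → v_1 → … → v_2 = j of Σ_t A[v_t][v_{t+1}]. For example, for (i, j) = (0, 2) we minimise over 3 possible intermediate vertex sequences; the minimum is 8, attained along the walk 0 → 1 → 2.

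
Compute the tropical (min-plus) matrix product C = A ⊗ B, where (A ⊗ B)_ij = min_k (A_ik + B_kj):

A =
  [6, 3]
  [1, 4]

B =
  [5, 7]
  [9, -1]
A ⊗ B =
  [11, 2]
  [6, 3]

Apply the min-plus product entry-by-entry:
  C[0][0] = min over k of (A[0][0] + B[0][0] = 6 + 5 = 11, A[0][1] + B[1][0] = 3 + 9 = 12) = 11 (attained at k = 0)
  C[0][1] = min over k of (A[0][0] + B[0][1] = 6 + 7 = 13, A[0][1] + B[1][1] = 3 + -1 = 2) = 2 (attained at k = 1)
  C[1][0] = min over k of (A[1][0] + B[0][0] = 1 + 5 = 6, A[1][1] + B[1][0] = 4 + 9 = 13) = 6 (attained at k = 0)
  C[1][1] = min over k of (A[1][0] + B[0][1] = 1 + 7 = 8, A[1][1] + B[1][1] = 4 + -1 = 3) = 3 (attained at k = 1)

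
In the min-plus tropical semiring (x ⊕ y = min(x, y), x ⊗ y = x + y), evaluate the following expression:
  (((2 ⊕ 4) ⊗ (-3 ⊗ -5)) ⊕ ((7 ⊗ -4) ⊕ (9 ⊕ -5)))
(((2 ⊕ 4) ⊗ (-3 ⊗ -5)) ⊕ ((7 ⊗ -4) ⊕ (9 ⊕ -5))) = -6

Expand innermost to outermost. Recall ⊕ takes the minimum of its arguments and ⊗ takes their sum. Working out the expression (((2 ⊕ 4) ⊗ (-3 ⊗ -5)) ⊕ ((7 ⊗ -4) ⊕ (9 ⊕ -5))) gives -6.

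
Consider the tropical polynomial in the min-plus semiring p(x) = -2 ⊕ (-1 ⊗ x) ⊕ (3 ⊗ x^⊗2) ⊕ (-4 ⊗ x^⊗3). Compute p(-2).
p(-2) = -10

A tropical monomial a ⊗ x^⊗i evaluates to a + i · x. Evaluating each term at x = -2:
  Term 0 contributes -2 + 0 · -2 = -2
  Term 1 contributes -1 + 1 · -2 = -3
  Term 2 contributes 3 + 2 · -2 = -1
  Term 3 contributes -4 + 3 · -2 = -10
p(-2) = ⊕ of these = min[-2, -3, -1, -10] = -10.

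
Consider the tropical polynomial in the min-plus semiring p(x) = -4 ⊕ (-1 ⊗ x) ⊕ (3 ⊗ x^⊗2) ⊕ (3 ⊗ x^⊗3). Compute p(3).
p(3) = -4

A tropical monomial a ⊗ x^⊗i evaluates to a + i · x. Evaluating each term at x = 3:
  Term 0 contributes -4 + 0 · 3 = -4
  Term 1 contributes -1 + 1 · 3 = 2
  Term 2 contributes 3 + 2 · 3 = 9
  Term 3 contributes 3 + 3 · 3 = 12
p(3) = ⊕ of these = min[-4, 2, 9, 12] = -4.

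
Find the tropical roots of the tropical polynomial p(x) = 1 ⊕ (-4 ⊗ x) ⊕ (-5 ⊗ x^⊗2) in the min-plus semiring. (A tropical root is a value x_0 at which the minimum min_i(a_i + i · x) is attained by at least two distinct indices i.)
Roots: {1, 5}

Each tropical root is a break point of the lower envelope of the lines y = a_i + i · x (there are 3 lines, with slopes 0, 1, ..., 2). Only the lines that attain the minimum somewhere contribute to roots; other lines are dominated. Here the surviving (envelope) indices are i = 2, i = 1, i = 0.
Intersections between consecutive envelope lines give the roots: for adjacent envelope indices i < j the intersection is x = (a_i − a_j) / (j − i). Reading off the sorted break points: {1, 5}.
Verification: at each break x_0, at least two indices attain the minimum of min_i(a_i + i · x_0).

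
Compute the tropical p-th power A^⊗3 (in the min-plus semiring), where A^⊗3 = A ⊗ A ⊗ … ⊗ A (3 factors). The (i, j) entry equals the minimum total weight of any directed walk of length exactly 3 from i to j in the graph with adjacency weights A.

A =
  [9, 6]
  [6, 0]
A^⊗3 =
  [12, 6]
  [6, 0]

Each entry (A^⊗3)_ij equals the minimum over all length-3 walks i = v_0 → v_1 → … → v_3 = j of Σ_t A[v_t][v_{t+1}]. For example, for (i, j) = (0, 1) we minimise over 4 possible intermediate vertex sequences; the minimum is 6, attained along the walk 0 → 1 → 1 → 1.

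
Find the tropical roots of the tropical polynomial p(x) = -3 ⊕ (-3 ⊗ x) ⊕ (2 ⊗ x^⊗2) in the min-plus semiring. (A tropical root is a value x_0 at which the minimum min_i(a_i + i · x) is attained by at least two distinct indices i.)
Roots: {-5, 0}

Each tropical root is a break point of the lower envelope of the lines y = a_i + i · x (there are 3 lines, with slopes 0, 1, ..., 2). Only the lines that attain the minimum somewhere contribute to roots; other lines are dominated. Here the surviving (envelope) indices are i = 2, i = 1, i = 0.
Intersections between consecutive envelope lines give the roots: for adjacent envelope indices i < j the intersection is x = (a_i − a_j) / (j − i). Reading off the sorted break points: {-5, 0}.
Verification: at each break x_0, at least two indices attain the minimum of min_i(a_i + i · x_0).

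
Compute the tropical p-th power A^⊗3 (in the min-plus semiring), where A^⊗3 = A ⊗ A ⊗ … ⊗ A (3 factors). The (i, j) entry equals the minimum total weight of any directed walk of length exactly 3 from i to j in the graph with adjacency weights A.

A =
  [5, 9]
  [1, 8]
A^⊗3 =
  [15, 19]
  [11, 15]

Each entry (A^⊗3)_ij equals the minimum over all length-3 walks i = v_0 → v_1 → … → v_3 = j of Σ_t A[v_t][v_{t+1}]. For example, for (i, j) = (0, 1) we minimise over 4 possible intermediate vertex sequences; the minimum is 19, attained along the walk 0 → 0 → 0 → 1.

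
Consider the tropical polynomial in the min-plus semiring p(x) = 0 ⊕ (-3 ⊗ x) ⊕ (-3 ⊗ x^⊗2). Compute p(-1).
p(-1) = -5

A tropical monomial a ⊗ x^⊗i evaluates to a + i · x. Evaluating each term at x = -1:
  Term 0 contributes 0 + 0 · -1 = 0
  Term 1 contributes -3 + 1 · -1 = -4
  Term 2 contributes -3 + 2 · -1 = -5
p(-1) = ⊕ of these = min[0, -4, -5] = -5.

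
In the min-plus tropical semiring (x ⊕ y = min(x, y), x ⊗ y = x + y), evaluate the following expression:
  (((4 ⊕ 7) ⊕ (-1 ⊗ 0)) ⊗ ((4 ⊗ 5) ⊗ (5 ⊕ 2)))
(((4 ⊕ 7) ⊕ (-1 ⊗ 0)) ⊗ ((4 ⊗ 5) ⊗ (5 ⊕ 2))) = 10

Expand innermost to outermost. Recall ⊕ takes the minimum of its arguments and ⊗ takes their sum. Working out the expression (((4 ⊕ 7) ⊕ (-1 ⊗ 0)) ⊗ ((4 ⊗ 5) ⊗ (5 ⊕ 2))) gives 10.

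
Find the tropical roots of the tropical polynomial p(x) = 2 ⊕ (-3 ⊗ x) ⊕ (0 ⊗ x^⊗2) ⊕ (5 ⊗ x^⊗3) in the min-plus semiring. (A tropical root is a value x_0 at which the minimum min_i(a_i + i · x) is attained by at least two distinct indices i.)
Roots: {-5, -3, 5}

Each tropical root is a break point of the lower envelope of the lines y = a_i + i · x (there are 4 lines, with slopes 0, 1, ..., 3). Only the lines that attain the minimum somewhere contribute to roots; other lines are dominated. Here the surviving (envelope) indices are i = 3, i = 2, i = 1, i = 0.
Intersections between consecutive envelope lines give the roots: for adjacent envelope indices i < j the intersection is x = (a_i − a_j) / (j − i). Reading off the sorted break points: {-5, -3, 5}.
Verification: at each break x_0, at least two indices attain the minimum of min_i(a_i + i · x_0).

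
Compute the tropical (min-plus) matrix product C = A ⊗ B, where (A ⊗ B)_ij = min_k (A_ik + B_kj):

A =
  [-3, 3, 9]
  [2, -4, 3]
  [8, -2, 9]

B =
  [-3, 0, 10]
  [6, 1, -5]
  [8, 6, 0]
A ⊗ B =
  [-6, -3, -2]
  [-1, -3, -9]
  [4, -1, -7]

Apply the min-plus product entry-by-entry:
  C[0][0] = min over k of (A[0][0] + B[0][0] = -3 + -3 = -6, A[0][1] + B[1][0] = 3 + 6 = 9, A[0][2] + B[2][0] = 9 + 8 = 17) = -6 (attained at k = 0)
  C[0][1] = min over k of (A[0][0] + B[0][1] = -3 + 0 = -3, A[0][1] + B[1][1] = 3 + 1 = 4, A[0][2] + B[2][1] = 9 + 6 = 15) = -3 (attained at k = 0)
  C[0][2] = min over k of (A[0][0] + B[0][2] = -3 + 10 = 7, A[0][1] + B[1][2] = 3 + -5 = -2, A[0][2] + B[2][2] = 9 + 0 = 9) = -2 (attained at k = 1)
  C[1][0] = min over k of (A[1][0] + B[0][0] = 2 + -3 = -1, A[1][1] + B[1][0] = -4 + 6 = 2, A[1][2] + B[2][0] = 3 + 8 = 11) = -1 (attained at k = 0)
  C[1][1] = min over k of (A[1][0] + B[0][1] = 2 + 0 = 2, A[1][1] + B[1][1] = -4 + 1 = -3, A[1][2] + B[2][1] = 3 + 6 = 9) = -3 (attained at k = 1)
  C[1][2] = min over k of (A[1][0] + B[0][2] = 2 + 10 = 12, A[1][1] + B[1][2] = -4 + -5 = -9, A[1][2] + B[2][2] = 3 + 0 = 3) = -9 (attained at k = 1)
  C[2][0] = min over k of (A[2][0] + B[0][0] = 8 + -3 = 5, A[2][1] + B[1][0] = -2 + 6 = 4, A[2][2] + B[2][0] = 9 + 8 = 17) = 4 (attained at k = 1)
  C[2][1] = min over k of (A[2][0] + B[0][1] = 8 + 0 = 8, A[2][1] + B[1][1] = -2 + 1 = -1, A[2][2] + B[2][1] = 9 + 6 = 15) = -1 (attained at k = 1)
  C[2][2] = min over k of (A[2][0] + B[0][2] = 8 + 10 = 18, A[2][1] + B[1][2] = -2 + -5 = -7, A[2][2] + B[2][2] = 9 + 0 = 9) = -7 (attained at k = 1)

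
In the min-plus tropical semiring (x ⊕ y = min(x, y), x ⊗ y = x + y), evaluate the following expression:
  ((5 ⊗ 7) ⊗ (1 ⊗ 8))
((5 ⊗ 7) ⊗ (1 ⊗ 8)) = 21

Expand innermost to outermost. Recall ⊕ takes the minimum of its arguments and ⊗ takes their sum. Working out the expression ((5 ⊗ 7) ⊗ (1 ⊗ 8)) gives 21.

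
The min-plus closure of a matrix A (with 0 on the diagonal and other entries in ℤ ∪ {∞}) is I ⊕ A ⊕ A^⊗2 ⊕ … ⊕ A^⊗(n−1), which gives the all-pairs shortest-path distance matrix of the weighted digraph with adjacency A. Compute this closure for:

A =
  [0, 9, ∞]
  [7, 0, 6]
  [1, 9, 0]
Closure =
  [0, 9, 15]
  [7, 0, 6]
  [1, 9, 0]

This is the Floyd-Warshall all-pairs shortest-path computation. For each intermediate vertex k = 0, 1, …, 2, update dist[i][j] ← min(dist[i][j], dist[i][k] + dist[k][j]). The final matrix gives, for each (i, j), the minimum total weight of any directed path from i to j (possibly empty when i = j).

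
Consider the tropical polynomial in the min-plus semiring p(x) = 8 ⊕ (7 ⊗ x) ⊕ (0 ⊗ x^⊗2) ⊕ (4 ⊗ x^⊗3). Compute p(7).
p(7) = 8

A tropical monomial a ⊗ x^⊗i evaluates to a + i · x. Evaluating each term at x = 7:
  Term 0 contributes 8 + 0 · 7 = 8
  Term 1 contributes 7 + 1 · 7 = 14
  Term 2 contributes 0 + 2 · 7 = 14
  Term 3 contributes 4 + 3 · 7 = 25
p(7) = ⊕ of these = min[8, 14, 14, 25] = 8.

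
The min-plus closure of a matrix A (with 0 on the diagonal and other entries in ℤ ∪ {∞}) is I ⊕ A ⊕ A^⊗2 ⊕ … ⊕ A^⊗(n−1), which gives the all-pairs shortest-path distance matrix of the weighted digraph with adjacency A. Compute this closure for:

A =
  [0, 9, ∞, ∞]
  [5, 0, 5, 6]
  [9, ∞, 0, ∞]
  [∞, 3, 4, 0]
Closure =
  [0, 9, 14, 15]
  [5, 0, 5, 6]
  [9, 18, 0, 24]
  [8, 3, 4, 0]

This is the Floyd-Warshall all-pairs shortest-path computation. For each intermediate vertex k = 0, 1, …, 3, update dist[i][j] ← min(dist[i][j], dist[i][k] + dist[k][j]). The final matrix gives, for each (i, j), the minimum total weight of any directed path from i to j (possibly empty when i = j).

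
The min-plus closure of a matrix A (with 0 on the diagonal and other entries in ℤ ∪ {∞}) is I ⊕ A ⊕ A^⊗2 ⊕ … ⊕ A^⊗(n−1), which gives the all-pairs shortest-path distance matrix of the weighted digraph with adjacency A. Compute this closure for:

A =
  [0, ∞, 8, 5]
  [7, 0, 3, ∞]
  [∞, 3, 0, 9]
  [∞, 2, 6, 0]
Closure =
  [0, 7, 8, 5]
  [7, 0, 3, 12]
  [10, 3, 0, 9]
  [9, 2, 5, 0]

This is the Floyd-Warshall all-pairs shortest-path computation. For each intermediate vertex k = 0, 1, …, 3, update dist[i][j] ← min(dist[i][j], dist[i][k] + dist[k][j]). The final matrix gives, for each (i, j), the minimum total weight of any directed path from i to j (possibly empty when i = j).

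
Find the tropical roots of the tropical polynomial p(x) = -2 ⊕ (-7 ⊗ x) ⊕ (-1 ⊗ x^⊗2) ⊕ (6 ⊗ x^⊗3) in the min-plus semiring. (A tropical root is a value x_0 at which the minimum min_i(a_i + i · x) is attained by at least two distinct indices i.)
Roots: {-7, -6, 5}

Each tropical root is a break point of the lower envelope of the lines y = a_i + i · x (there are 4 lines, with slopes 0, 1, ..., 3). Only the lines that attain the minimum somewhere contribute to roots; other lines are dominated. Here the surviving (envelope) indices are i = 3, i = 2, i = 1, i = 0.
Intersections between consecutive envelope lines give the roots: for adjacent envelope indices i < j the intersection is x = (a_i − a_j) / (j − i). Reading off the sorted break points: {-7, -6, 5}.
Verification: at each break x_0, at least two indices attain the minimum of min_i(a_i + i · x_0).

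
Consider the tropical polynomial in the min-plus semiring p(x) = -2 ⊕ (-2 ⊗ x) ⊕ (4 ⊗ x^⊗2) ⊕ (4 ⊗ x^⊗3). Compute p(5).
p(5) = -2

A tropical monomial a ⊗ x^⊗i evaluates to a + i · x. Evaluating each term at x = 5:
  Term 0 contributes -2 + 0 · 5 = -2
  Term 1 contributes -2 + 1 · 5 = 3
  Term 2 contributes 4 + 2 · 5 = 14
  Term 3 contributes 4 + 3 · 5 = 19
p(5) = ⊕ of these = min[-2, 3, 14, 19] = -2.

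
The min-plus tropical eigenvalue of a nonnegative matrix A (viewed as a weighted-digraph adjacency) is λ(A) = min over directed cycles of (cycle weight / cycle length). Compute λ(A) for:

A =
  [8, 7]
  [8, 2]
λ(A) = 2

Enumerate directed cycles and compute their means (weight / length). Sample:
  cycle 0 → 0: weight = 8, length = 1, mean = 8/1 ≈ 8.000
  cycle 1 → 1: weight = 2, length = 1, mean = 2/1 ≈ 2.000
  cycle 0 → 1 → 0: weight = 15, length = 2, mean = 15/2 ≈ 7.500
  cycle 1 → 0 → 1: weight = 15, length = 2, mean = 15/2 ≈ 7.500
Minimum mean = 2.000, attained e.g. along the cycle 1 → 1 with weight 2 and length 1. So λ(A) = 2/1 = 2.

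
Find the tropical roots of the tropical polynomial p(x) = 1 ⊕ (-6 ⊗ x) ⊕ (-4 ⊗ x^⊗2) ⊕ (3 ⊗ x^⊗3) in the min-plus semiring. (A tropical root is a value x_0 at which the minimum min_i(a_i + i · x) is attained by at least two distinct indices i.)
Roots: {-7, -2, 7}

Each tropical root is a break point of the lower envelope of the lines y = a_i + i · x (there are 4 lines, with slopes 0, 1, ..., 3). Only the lines that attain the minimum somewhere contribute to roots; other lines are dominated. Here the surviving (envelope) indices are i = 3, i = 2, i = 1, i = 0.
Intersections between consecutive envelope lines give the roots: for adjacent envelope indices i < j the intersection is x = (a_i − a_j) / (j − i). Reading off the sorted break points: {-7, -2, 7}.
Verification: at each break x_0, at least two indices attain the minimum of min_i(a_i + i · x_0).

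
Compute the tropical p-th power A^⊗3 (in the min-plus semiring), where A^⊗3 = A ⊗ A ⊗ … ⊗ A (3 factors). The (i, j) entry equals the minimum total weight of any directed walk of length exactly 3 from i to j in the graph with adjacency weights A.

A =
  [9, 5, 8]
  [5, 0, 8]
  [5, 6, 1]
A^⊗3 =
  [10, 5, 10]
  [5, 0, 8]
  [7, 6, 3]

Each entry (A^⊗3)_ij equals the minimum over all length-3 walks i = v_0 → v_1 → … → v_3 = j of Σ_t A[v_t][v_{t+1}]. For example, for (i, j) = (0, 2) we minimise over 9 possible intermediate vertex sequences; the minimum is 10, attained along the walk 0 → 2 → 2 → 2.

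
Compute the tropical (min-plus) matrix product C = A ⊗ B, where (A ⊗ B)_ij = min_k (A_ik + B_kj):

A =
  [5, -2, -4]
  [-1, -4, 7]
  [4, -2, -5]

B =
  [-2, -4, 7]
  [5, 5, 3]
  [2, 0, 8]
A ⊗ B =
  [-2, -4, 1]
  [-3, -5, -1]
  [-3, -5, 1]

Apply the min-plus product entry-by-entry:
  C[0][0] = min over k of (A[0][0] + B[0][0] = 5 + -2 = 3, A[0][1] + B[1][0] = -2 + 5 = 3, A[0][2] + B[2][0] = -4 + 2 = -2) = -2 (attained at k = 2)
  C[0][1] = min over k of (A[0][0] + B[0][1] = 5 + -4 = 1, A[0][1] + B[1][1] = -2 + 5 = 3, A[0][2] + B[2][1] = -4 + 0 = -4) = -4 (attained at k = 2)
  C[0][2] = min over k of (A[0][0] + B[0][2] = 5 + 7 = 12, A[0][1] + B[1][2] = -2 + 3 = 1, A[0][2] + B[2][2] = -4 + 8 = 4) = 1 (attained at k = 1)
  C[1][0] = min over k of (A[1][0] + B[0][0] = -1 + -2 = -3, A[1][1] + B[1][0] = -4 + 5 = 1, A[1][2] + B[2][0] = 7 + 2 = 9) = -3 (attained at k = 0)
  C[1][1] = min over k of (A[1][0] + B[0][1] = -1 + -4 = -5, A[1][1] + B[1][1] = -4 + 5 = 1, A[1][2] + B[2][1] = 7 + 0 = 7) = -5 (attained at k = 0)
  C[1][2] = min over k of (A[1][0] + B[0][2] = -1 + 7 = 6, A[1][1] + B[1][2] = -4 + 3 = -1, A[1][2] + B[2][2] = 7 + 8 = 15) = -1 (attained at k = 1)
  C[2][0] = min over k of (A[2][0] + B[0][0] = 4 + -2 = 2, A[2][1] + B[1][0] = -2 + 5 = 3, A[2][2] + B[2][0] = -5 + 2 = -3) = -3 (attained at k = 2)
  C[2][1] = min over k of (A[2][0] + B[0][1] = 4 + -4 = 0, A[2][1] + B[1][1] = -2 + 5 = 3, A[2][2] + B[2][1] = -5 + 0 = -5) = -5 (attained at k = 2)
  C[2][2] = min over k of (A[2][0] + B[0][2] = 4 + 7 = 11, A[2][1] + B[1][2] = -2 + 3 = 1, A[2][2] + B[2][2] = -5 + 8 = 3) = 1 (attained at k = 1)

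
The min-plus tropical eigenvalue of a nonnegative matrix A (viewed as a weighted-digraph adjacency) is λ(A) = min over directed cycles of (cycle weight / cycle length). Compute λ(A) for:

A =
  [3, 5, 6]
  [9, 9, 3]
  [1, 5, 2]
λ(A) = 2

Enumerate directed cycles and compute their means (weight / length). Sample:
  cycle 0 → 0: weight = 3, length = 1, mean = 3/1 ≈ 3.000
  cycle 1 → 1: weight = 9, length = 1, mean = 9/1 ≈ 9.000
  cycle 2 → 2: weight = 2, length = 1, mean = 2/1 ≈ 2.000
  cycle 0 → 1 → 0: weight = 14, length = 2, mean = 14/2 ≈ 7.000
  cycle 0 → 2 → 0: weight = 7, length = 2, mean = 7/2 ≈ 3.500
  cycle 1 → 0 → 1: weight = 14, length = 2, mean = 14/2 ≈ 7.000
Minimum mean = 2.000, attained e.g. along the cycle 2 → 2 with weight 2 and length 1. So λ(A) = 2/1 = 2.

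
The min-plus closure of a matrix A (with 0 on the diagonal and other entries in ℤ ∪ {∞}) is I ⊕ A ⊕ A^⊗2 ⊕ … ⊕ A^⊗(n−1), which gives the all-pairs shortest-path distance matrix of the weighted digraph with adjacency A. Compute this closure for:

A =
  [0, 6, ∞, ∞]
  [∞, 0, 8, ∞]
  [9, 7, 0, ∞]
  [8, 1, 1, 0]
Closure =
  [0, 6, 14, ∞]
  [17, 0, 8, ∞]
  [9, 7, 0, ∞]
  [8, 1, 1, 0]

This is the Floyd-Warshall all-pairs shortest-path computation. For each intermediate vertex k = 0, 1, …, 3, update dist[i][j] ← min(dist[i][j], dist[i][k] + dist[k][j]). The final matrix gives, for each (i, j), the minimum total weight of any directed path from i to j (possibly empty when i = j).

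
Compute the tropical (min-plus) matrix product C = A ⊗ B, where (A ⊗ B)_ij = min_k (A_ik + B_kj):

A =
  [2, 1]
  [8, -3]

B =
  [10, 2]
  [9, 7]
A ⊗ B =
  [10, 4]
  [6, 4]

Apply the min-plus product entry-by-entry:
  C[0][0] = min over k of (A[0][0] + B[0][0] = 2 + 10 = 12, A[0][1] + B[1][0] = 1 + 9 = 10) = 10 (attained at k = 1)
  C[0][1] = min over k of (A[0][0] + B[0][1] = 2 + 2 = 4, A[0][1] + B[1][1] = 1 + 7 = 8) = 4 (attained at k = 0)
  C[1][0] = min over k of (A[1][0] + B[0][0] = 8 + 10 = 18, A[1][1] + B[1][0] = -3 + 9 = 6) = 6 (attained at k = 1)
  C[1][1] = min over k of (A[1][0] + B[0][1] = 8 + 2 = 10, A[1][1] + B[1][1] = -3 + 7 = 4) = 4 (attained at k = 1)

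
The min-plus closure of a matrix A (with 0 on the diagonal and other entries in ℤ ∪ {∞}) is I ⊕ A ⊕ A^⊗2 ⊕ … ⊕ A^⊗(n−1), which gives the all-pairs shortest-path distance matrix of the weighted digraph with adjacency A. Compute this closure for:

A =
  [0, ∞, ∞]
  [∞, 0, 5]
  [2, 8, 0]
Closure =
  [0, ∞, ∞]
  [7, 0, 5]
  [2, 8, 0]

This is the Floyd-Warshall all-pairs shortest-path computation. For each intermediate vertex k = 0, 1, …, 2, update dist[i][j] ← min(dist[i][j], dist[i][k] + dist[k][j]). The final matrix gives, for each (i, j), the minimum total weight of any directed path from i to j (possibly empty when i = j).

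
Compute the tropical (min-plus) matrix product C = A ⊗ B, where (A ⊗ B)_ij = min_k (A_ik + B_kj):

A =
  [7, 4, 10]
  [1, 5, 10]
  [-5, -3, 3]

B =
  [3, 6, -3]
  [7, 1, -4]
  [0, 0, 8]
A ⊗ B =
  [10, 5, 0]
  [4, 6, -2]
  [-2, -2, -8]

Apply the min-plus product entry-by-entry:
  C[0][0] = min over k of (A[0][0] + B[0][0] = 7 + 3 = 10, A[0][1] + B[1][0] = 4 + 7 = 11, A[0][2] + B[2][0] = 10 + 0 = 10) = 10 (attained at k = 0)
  C[0][1] = min over k of (A[0][0] + B[0][1] = 7 + 6 = 13, A[0][1] + B[1][1] = 4 + 1 = 5, A[0][2] + B[2][1] = 10 + 0 = 10) = 5 (attained at k = 1)
  C[0][2] = min over k of (A[0][0] + B[0][2] = 7 + -3 = 4, A[0][1] + B[1][2] = 4 + -4 = 0, A[0][2] + B[2][2] = 10 + 8 = 18) = 0 (attained at k = 1)
  C[1][0] = min over k of (A[1][0] + B[0][0] = 1 + 3 = 4, A[1][1] + B[1][0] = 5 + 7 = 12, A[1][2] + B[2][0] = 10 + 0 = 10) = 4 (attained at k = 0)
  C[1][1] = min over k of (A[1][0] + B[0][1] = 1 + 6 = 7, A[1][1] + B[1][1] = 5 + 1 = 6, A[1][2] + B[2][1] = 10 + 0 = 10) = 6 (attained at k = 1)
  C[1][2] = min over k of (A[1][0] + B[0][2] = 1 + -3 = -2, A[1][1] + B[1][2] = 5 + -4 = 1, A[1][2] + B[2][2] = 10 + 8 = 18) = -2 (attained at k = 0)
  C[2][0] = min over k of (A[2][0] + B[0][0] = -5 + 3 = -2, A[2][1] + B[1][0] = -3 + 7 = 4, A[2][2] + B[2][0] = 3 + 0 = 3) = -2 (attained at k = 0)
  C[2][1] = min over k of (A[2][0] + B[0][1] = -5 + 6 = 1, A[2][1] + B[1][1] = -3 + 1 = -2, A[2][2] + B[2][1] = 3 + 0 = 3) = -2 (attained at k = 1)
  C[2][2] = min over k of (A[2][0] + B[0][2] = -5 + -3 = -8, A[2][1] + B[1][2] = -3 + -4 = -7, A[2][2] + B[2][2] = 3 + 8 = 11) = -8 (attained at k = 0)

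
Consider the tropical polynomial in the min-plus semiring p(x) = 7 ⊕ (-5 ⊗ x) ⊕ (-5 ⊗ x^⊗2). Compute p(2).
p(2) = -3

A tropical monomial a ⊗ x^⊗i evaluates to a + i · x. Evaluating each term at x = 2:
  Term 0 contributes 7 + 0 · 2 = 7
  Term 1 contributes -5 + 1 · 2 = -3
  Term 2 contributes -5 + 2 · 2 = -1
p(2) = ⊕ of these = min[7, -3, -1] = -3.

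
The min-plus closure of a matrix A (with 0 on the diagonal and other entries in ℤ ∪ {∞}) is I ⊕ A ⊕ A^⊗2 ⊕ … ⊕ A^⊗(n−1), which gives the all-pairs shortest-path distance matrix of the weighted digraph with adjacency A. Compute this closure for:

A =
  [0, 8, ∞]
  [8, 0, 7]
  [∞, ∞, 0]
Closure =
  [0, 8, 15]
  [8, 0, 7]
  [∞, ∞, 0]

This is the Floyd-Warshall all-pairs shortest-path computation. For each intermediate vertex k = 0, 1, …, 2, update dist[i][j] ← min(dist[i][j], dist[i][k] + dist[k][j]). The final matrix gives, for each (i, j), the minimum total weight of any directed path from i to j (possibly empty when i = j).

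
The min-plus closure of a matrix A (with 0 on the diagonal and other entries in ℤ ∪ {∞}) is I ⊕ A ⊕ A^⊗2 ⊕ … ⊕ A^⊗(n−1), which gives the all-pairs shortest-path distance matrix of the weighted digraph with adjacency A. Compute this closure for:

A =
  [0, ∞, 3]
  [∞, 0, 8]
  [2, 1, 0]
Closure =
  [0, 4, 3]
  [10, 0, 8]
  [2, 1, 0]

This is the Floyd-Warshall all-pairs shortest-path computation. For each intermediate vertex k = 0, 1, …, 2, update dist[i][j] ← min(dist[i][j], dist[i][k] + dist[k][j]). The final matrix gives, for each (i, j), the minimum total weight of any directed path from i to j (possibly empty when i = j).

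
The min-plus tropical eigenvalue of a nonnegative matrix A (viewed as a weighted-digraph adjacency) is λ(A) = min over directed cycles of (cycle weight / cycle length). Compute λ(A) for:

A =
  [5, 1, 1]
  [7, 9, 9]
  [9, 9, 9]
λ(A) = 4

Enumerate directed cycles and compute their means (weight / length). Sample:
  cycle 0 → 0: weight = 5, length = 1, mean = 5/1 ≈ 5.000
  cycle 1 → 1: weight = 9, length = 1, mean = 9/1 ≈ 9.000
  cycle 2 → 2: weight = 9, length = 1, mean = 9/1 ≈ 9.000
  cycle 0 → 1 → 0: weight = 8, length = 2, mean = 8/2 ≈ 4.000
  cycle 0 → 2 → 0: weight = 10, length = 2, mean = 10/2 ≈ 5.000
  cycle 1 → 0 → 1: weight = 8, length = 2, mean = 8/2 ≈ 4.000
Minimum mean = 4.000, attained e.g. along the cycle 0 → 1 → 0 with weight 8 and length 2. So λ(A) = 8/2 = 4.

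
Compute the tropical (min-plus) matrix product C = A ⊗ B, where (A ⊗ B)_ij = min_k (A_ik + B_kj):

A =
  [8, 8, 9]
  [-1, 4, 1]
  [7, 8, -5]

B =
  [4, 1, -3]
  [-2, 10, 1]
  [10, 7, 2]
A ⊗ B =
  [6, 9, 5]
  [2, 0, -4]
  [5, 2, -3]

Apply the min-plus product entry-by-entry:
  C[0][0] = min over k of (A[0][0] + B[0][0] = 8 + 4 = 12, A[0][1] + B[1][0] = 8 + -2 = 6, A[0][2] + B[2][0] = 9 + 10 = 19) = 6 (attained at k = 1)
  C[0][1] = min over k of (A[0][0] + B[0][1] = 8 + 1 = 9, A[0][1] + B[1][1] = 8 + 10 = 18, A[0][2] + B[2][1] = 9 + 7 = 16) = 9 (attained at k = 0)
  C[0][2] = min over k of (A[0][0] + B[0][2] = 8 + -3 = 5, A[0][1] + B[1][2] = 8 + 1 = 9, A[0][2] + B[2][2] = 9 + 2 = 11) = 5 (attained at k = 0)
  C[1][0] = min over k of (A[1][0] + B[0][0] = -1 + 4 = 3, A[1][1] + B[1][0] = 4 + -2 = 2, A[1][2] + B[2][0] = 1 + 10 = 11) = 2 (attained at k = 1)
  C[1][1] = min over k of (A[1][0] + B[0][1] = -1 + 1 = 0, A[1][1] + B[1][1] = 4 + 10 = 14, A[1][2] + B[2][1] = 1 + 7 = 8) = 0 (attained at k = 0)
  C[1][2] = min over k of (A[1][0] + B[0][2] = -1 + -3 = -4, A[1][1] + B[1][2] = 4 + 1 = 5, A[1][2] + B[2][2] = 1 + 2 = 3) = -4 (attained at k = 0)
  C[2][0] = min over k of (A[2][0] + B[0][0] = 7 + 4 = 11, A[2][1] + B[1][0] = 8 + -2 = 6, A[2][2] + B[2][0] = -5 + 10 = 5) = 5 (attained at k = 2)
  C[2][1] = min over k of (A[2][0] + B[0][1] = 7 + 1 = 8, A[2][1] + B[1][1] = 8 + 10 = 18, A[2][2] + B[2][1] = -5 + 7 = 2) = 2 (attained at k = 2)
  C[2][2] = min over k of (A[2][0] + B[0][2] = 7 + -3 = 4, A[2][1] + B[1][2] = 8 + 1 = 9, A[2][2] + B[2][2] = -5 + 2 = -3) = -3 (attained at k = 2)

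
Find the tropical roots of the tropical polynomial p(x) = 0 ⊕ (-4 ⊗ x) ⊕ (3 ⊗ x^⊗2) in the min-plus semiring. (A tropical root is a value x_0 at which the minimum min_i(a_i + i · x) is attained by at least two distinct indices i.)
Roots: {-7, 4}

Each tropical root is a break point of the lower envelope of the lines y = a_i + i · x (there are 3 lines, with slopes 0, 1, ..., 2). Only the lines that attain the minimum somewhere contribute to roots; other lines are dominated. Here the surviving (envelope) indices are i = 2, i = 1, i = 0.
Intersections between consecutive envelope lines give the roots: for adjacent envelope indices i < j the intersection is x = (a_i − a_j) / (j − i). Reading off the sorted break points: {-7, 4}.
Verification: at each break x_0, at least two indices attain the minimum of min_i(a_i + i · x_0).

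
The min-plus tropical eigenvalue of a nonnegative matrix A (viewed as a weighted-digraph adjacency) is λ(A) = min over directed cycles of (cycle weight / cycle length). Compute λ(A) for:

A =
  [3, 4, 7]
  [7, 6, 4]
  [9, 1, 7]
λ(A) = 5/2

Enumerate directed cycles and compute their means (weight / length). Sample:
  cycle 0 → 0: weight = 3, length = 1, mean = 3/1 ≈ 3.000
  cycle 1 → 1: weight = 6, length = 1, mean = 6/1 ≈ 6.000
  cycle 2 → 2: weight = 7, length = 1, mean = 7/1 ≈ 7.000
  cycle 0 → 1 → 0: weight = 11, length = 2, mean = 11/2 ≈ 5.500
  cycle 0 → 2 → 0: weight = 16, length = 2, mean = 16/2 ≈ 8.000
  cycle 1 → 0 → 1: weight = 11, length = 2, mean = 11/2 ≈ 5.500
Minimum mean = 2.500, attained e.g. along the cycle 1 → 2 → 1 with weight 5 and length 2. So λ(A) = 5/2 = 5/2.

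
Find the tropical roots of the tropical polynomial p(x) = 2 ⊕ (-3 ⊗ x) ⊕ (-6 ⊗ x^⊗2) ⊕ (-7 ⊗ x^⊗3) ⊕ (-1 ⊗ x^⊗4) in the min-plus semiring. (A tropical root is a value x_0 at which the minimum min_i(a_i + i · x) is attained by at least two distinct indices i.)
Roots: {-6, 1, 3, 5}

Each tropical root is a break point of the lower envelope of the lines y = a_i + i · x (there are 5 lines, with slopes 0, 1, ..., 4). Only the lines that attain the minimum somewhere contribute to roots; other lines are dominated. Here the surviving (envelope) indices are i = 4, i = 3, i = 2, i = 1, i = 0.
Intersections between consecutive envelope lines give the roots: for adjacent envelope indices i < j the intersection is x = (a_i − a_j) / (j − i). Reading off the sorted break points: {-6, 1, 3, 5}.
Verification: at each break x_0, at least two indices attain the minimum of min_i(a_i + i · x_0).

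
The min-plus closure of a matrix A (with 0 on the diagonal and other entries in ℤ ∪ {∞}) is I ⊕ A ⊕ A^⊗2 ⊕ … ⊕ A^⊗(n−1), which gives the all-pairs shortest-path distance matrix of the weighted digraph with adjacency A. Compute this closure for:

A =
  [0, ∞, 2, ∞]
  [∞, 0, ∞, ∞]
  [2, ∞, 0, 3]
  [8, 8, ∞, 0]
Closure =
  [0, 13, 2, 5]
  [∞, 0, ∞, ∞]
  [2, 11, 0, 3]
  [8, 8, 10, 0]

This is the Floyd-Warshall all-pairs shortest-path computation. For each intermediate vertex k = 0, 1, …, 3, update dist[i][j] ← min(dist[i][j], dist[i][k] + dist[k][j]). The final matrix gives, for each (i, j), the minimum total weight of any directed path from i to j (possibly empty when i = j).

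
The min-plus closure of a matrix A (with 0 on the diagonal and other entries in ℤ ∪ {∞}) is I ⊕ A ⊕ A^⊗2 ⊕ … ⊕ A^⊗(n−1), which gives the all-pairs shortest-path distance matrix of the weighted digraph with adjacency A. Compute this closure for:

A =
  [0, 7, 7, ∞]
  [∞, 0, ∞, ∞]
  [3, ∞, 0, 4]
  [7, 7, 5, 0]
Closure =
  [0, 7, 7, 11]
  [∞, 0, ∞, ∞]
  [3, 10, 0, 4]
  [7, 7, 5, 0]

This is the Floyd-Warshall all-pairs shortest-path computation. For each intermediate vertex k = 0, 1, …, 3, update dist[i][j] ← min(dist[i][j], dist[i][k] + dist[k][j]). The final matrix gives, for each (i, j), the minimum total weight of any directed path from i to j (possibly empty when i = j).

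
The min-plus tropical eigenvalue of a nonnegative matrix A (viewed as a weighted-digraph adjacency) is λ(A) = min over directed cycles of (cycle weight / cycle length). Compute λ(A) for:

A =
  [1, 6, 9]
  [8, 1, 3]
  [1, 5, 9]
λ(A) = 1

Enumerate directed cycles and compute their means (weight / length). Sample:
  cycle 0 → 0: weight = 1, length = 1, mean = 1/1 ≈ 1.000
  cycle 1 → 1: weight = 1, length = 1, mean = 1/1 ≈ 1.000
  cycle 2 → 2: weight = 9, length = 1, mean = 9/1 ≈ 9.000
  cycle 0 → 1 → 0: weight = 14, length = 2, mean = 14/2 ≈ 7.000
  cycle 0 → 2 → 0: weight = 10, length = 2, mean = 10/2 ≈ 5.000
  cycle 1 → 0 → 1: weight = 14, length = 2, mean = 14/2 ≈ 7.000
Minimum mean = 1.000, attained e.g. along the cycle 0 → 0 with weight 1 and length 1. So λ(A) = 1/1 = 1.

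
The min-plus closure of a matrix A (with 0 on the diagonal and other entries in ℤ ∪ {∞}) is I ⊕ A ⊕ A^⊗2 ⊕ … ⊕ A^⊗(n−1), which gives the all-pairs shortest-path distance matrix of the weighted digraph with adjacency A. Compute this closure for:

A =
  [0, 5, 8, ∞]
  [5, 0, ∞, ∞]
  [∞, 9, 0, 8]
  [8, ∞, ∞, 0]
Closure =
  [0, 5, 8, 16]
  [5, 0, 13, 21]
  [14, 9, 0, 8]
  [8, 13, 16, 0]

This is the Floyd-Warshall all-pairs shortest-path computation. For each intermediate vertex k = 0, 1, …, 3, update dist[i][j] ← min(dist[i][j], dist[i][k] + dist[k][j]). The final matrix gives, for each (i, j), the minimum total weight of any directed path from i to j (possibly empty when i = j).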